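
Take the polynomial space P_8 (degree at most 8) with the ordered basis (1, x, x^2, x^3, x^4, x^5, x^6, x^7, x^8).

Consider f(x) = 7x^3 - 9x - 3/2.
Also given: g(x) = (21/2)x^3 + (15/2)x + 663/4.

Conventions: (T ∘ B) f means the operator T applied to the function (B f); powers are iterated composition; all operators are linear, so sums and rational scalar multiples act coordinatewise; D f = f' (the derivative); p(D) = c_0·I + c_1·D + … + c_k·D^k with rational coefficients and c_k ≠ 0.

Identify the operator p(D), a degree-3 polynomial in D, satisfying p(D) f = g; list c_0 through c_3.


c_0 = 3/2, c_1 = 0, c_2 = 1/2, c_3 = 4

D^0 f = 7x^3 - 9x - 3/2
D^1 f = 21x^2 - 9
D^2 f = 42x
D^3 f = 42
matching coefficients of g against c_0 f + c_1 Df + … from the top degree down determines the c_i
solution: c_0 = 3/2, c_1 = 0, c_2 = 1/2, c_3 = 4


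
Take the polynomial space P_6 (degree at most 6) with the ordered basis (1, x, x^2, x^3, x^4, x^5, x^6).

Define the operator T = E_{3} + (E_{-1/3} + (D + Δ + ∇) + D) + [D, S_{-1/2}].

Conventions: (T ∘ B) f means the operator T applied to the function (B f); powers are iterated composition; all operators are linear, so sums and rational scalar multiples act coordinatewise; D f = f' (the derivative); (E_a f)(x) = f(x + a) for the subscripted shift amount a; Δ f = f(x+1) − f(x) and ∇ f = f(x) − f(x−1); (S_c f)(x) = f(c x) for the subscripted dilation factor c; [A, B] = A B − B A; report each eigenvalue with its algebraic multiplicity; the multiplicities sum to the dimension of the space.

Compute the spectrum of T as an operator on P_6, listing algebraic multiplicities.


λ = 2 (multiplicity 7)

image of 1: 2
image of x: 2x + 31/6
image of x^2: 2x^2 + (89/6)x + 82/9
image of x^3: 2x^3 + (151/8)x^2 + (82/3)x + 782/27
image of x^4: 2x^4 + (329/12)x^3 + (164/3)x^2 + (3128/27)x + 6562/81
image of x^5: 2x^5 + (3155/96)x^4 + (820/9)x^3 + (7820/27)x^2 + (32810/81)x + 59534/243
image of x^6: 2x^6 + (1289/32)x^5 + (410/3)x^4 + (15640/27)x^3 + (32810/27)x^2 + (119068/81)x + 531442/729
the matrix is upper triangular; its diagonal is (2, 2, 2, 2, 2, 2, 2)
for a triangular matrix the eigenvalues are the diagonal entries, with algebraic multiplicity their repetition count


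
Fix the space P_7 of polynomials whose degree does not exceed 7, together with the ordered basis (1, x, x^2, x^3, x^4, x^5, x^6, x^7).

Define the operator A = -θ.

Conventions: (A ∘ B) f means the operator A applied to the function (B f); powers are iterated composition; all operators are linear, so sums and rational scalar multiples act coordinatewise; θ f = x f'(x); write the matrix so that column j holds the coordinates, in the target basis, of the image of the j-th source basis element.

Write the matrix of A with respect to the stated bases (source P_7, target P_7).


the matrix is [[0, 0, 0, 0, 0, 0, 0, 0]; [0, -1, 0, 0, 0, 0, 0, 0]; [0, 0, -2, 0, 0, 0, 0, 0]; [0, 0, 0, -3, 0, 0, 0, 0]; [0, 0, 0, 0, -4, 0, 0, 0]; [0, 0, 0, 0, 0, -5, 0, 0]; [0, 0, 0, 0, 0, 0, -6, 0]; [0, 0, 0, 0, 0, 0, 0, -7]] (rows listed top to bottom)

image of 1: 0
image of x: -x
image of x^2: -2x^2
image of x^3: -3x^3
image of x^4: -4x^4
image of x^5: -5x^5
image of x^6: -6x^6
image of x^7: -7x^7
each image's coordinates form column j of the matrix


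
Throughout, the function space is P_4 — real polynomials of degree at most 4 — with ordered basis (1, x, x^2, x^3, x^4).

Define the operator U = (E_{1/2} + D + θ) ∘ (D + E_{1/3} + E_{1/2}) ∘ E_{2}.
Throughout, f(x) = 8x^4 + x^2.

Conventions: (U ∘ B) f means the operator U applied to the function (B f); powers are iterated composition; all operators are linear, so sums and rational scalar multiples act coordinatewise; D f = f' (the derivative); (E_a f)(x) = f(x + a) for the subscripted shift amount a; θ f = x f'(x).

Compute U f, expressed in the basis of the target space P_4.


E_{2} f = 8x^4 + 64x^3 + 193x^2 + 260x + 132
D E_{2} f = 32x^3 + 192x^2 + 386x + 260
E_{1/3} E_{2} f = 8x^4 + (224/3)x^3 + (787/3)x^2 + (11102/27)x + 19649/81
E_{1/2} E_{2} f = 8x^4 + 80x^3 + 301x^2 + 505x + 1275/4
(D + E_{1/3} + E_{1/2}) E_{2} f = 16x^4 + (560/3)x^3 + (2266/3)x^2 + (35159/27)x + 266111/324
E_{1/2} (D + E_{1/3} + E_{1/2}) E_{2} f = 16x^4 + (656/3)x^3 + (3178/3)x^2 + (59549/27)x + 546131/324
D (D + E_{1/3} + E_{1/2}) E_{2} f = 64x^3 + 560x^2 + (4532/3)x + 35159/27
θ (D + E_{1/3} + E_{1/2}) E_{2} f = 64x^4 + 560x^3 + (4532/3)x^2 + (35159/27)x
(E_{1/2} + D + θ) (D + E_{1/3} + E_{1/2}) E_{2} f = 80x^4 + (2528/3)x^3 + 3130x^2 + (135496/27)x + 968039/324

g(x) = 80x^4 + (2528/3)x^3 + 3130x^2 + (135496/27)x + 968039/324


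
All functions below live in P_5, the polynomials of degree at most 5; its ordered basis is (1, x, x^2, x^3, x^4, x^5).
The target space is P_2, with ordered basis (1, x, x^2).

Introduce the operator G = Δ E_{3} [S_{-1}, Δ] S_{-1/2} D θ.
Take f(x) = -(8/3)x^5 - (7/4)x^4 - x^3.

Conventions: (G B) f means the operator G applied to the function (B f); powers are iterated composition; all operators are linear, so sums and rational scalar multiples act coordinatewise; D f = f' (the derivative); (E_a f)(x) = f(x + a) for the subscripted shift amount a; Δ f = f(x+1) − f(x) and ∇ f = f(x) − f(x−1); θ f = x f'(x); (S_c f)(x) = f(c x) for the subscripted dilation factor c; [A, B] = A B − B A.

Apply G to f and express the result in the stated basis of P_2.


the image equals g(x) = 100x^2 + 742x + 4268/3

θ f = -(40/3)x^5 - 7x^4 - 3x^3
D θ f = -(200/3)x^4 - 28x^3 - 9x^2
S_{-1/2} D θ f = -(25/6)x^4 + (7/2)x^3 - (9/4)x^2
Δ (S_{-1/2} D θ) f = -(50/3)x^3 - (29/2)x^2 - (32/3)x - 35/12
S_{-1} Δ (S_{-1/2} D θ) f = (50/3)x^3 - (29/2)x^2 + (32/3)x - 35/12
S_{-1} (S_{-1/2} D θ) f = -(25/6)x^4 - (7/2)x^3 - (9/4)x^2
Δ S_{-1} (S_{-1/2} D θ) f = -(50/3)x^3 - (71/2)x^2 - (95/3)x - 119/12
[S_{-1}, Δ] (S_{-1/2} D θ) f = (100/3)x^3 + 21x^2 + (127/3)x + 7
E_{3} [S_{-1}, Δ] (S_{-1/2} D θ) f = (100/3)x^3 + 321x^2 + (3205/3)x + 1223
Δ (E_{3} [S_{-1}, Δ] S_{-1/2} D θ) f = 100x^2 + 742x + 4268/3


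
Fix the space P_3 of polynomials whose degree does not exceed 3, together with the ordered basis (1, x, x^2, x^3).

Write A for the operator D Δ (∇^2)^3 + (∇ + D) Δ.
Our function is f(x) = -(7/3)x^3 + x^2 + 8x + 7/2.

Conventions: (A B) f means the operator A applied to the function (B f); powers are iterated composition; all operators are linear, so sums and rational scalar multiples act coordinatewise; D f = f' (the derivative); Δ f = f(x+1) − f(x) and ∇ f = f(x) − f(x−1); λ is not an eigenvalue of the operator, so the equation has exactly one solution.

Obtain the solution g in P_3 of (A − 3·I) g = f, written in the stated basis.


write g with unknown coordinates in the stated basis and equate coefficients in (A − 3·I) g = f
solving from the highest basis element down gives g = (7/9)x^3 - (1/3)x^2 + (4/9)x - 5/6
check: A g = (28/3)x + 1
so A g − 3·g = -(7/3)x^3 + x^2 + 8x + 7/2 = f ✓

the image equals g(x) = (7/9)x^3 - (1/3)x^2 + (4/9)x - 5/6


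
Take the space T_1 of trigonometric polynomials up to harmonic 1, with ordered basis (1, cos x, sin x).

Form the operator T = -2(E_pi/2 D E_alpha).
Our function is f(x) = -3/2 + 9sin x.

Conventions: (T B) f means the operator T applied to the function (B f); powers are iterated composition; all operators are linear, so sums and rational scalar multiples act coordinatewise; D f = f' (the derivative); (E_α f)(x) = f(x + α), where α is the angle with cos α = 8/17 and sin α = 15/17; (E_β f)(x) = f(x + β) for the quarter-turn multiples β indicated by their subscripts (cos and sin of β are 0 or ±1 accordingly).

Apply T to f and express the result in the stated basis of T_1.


E_alpha f = -3/2 + (135/17)cos x + (72/17)sin x
D E_alpha f = (72/17)cos x - (135/17)sin x
E_pi/2 D E_alpha f = -(135/17)cos x - (72/17)sin x
(-2(E_pi/2 D E_alpha)) f = (270/17)cos x + (144/17)sin x

the result is g(x) = (270/17)cos x + (144/17)sin x


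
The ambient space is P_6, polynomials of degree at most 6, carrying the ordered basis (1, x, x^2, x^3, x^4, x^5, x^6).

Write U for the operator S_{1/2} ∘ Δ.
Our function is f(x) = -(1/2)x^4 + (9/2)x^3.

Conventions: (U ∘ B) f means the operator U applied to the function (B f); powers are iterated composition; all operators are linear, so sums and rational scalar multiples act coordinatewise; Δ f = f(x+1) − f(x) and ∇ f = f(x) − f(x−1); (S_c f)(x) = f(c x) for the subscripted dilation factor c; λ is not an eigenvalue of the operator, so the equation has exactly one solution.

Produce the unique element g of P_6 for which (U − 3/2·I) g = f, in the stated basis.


g(x) = (1/3)x^4 - (26/9)x^3 - (10/9)x^2 - (86/27)x - 370/81

write g with unknown coordinates in the stated basis and equate coefficients in (U − 3/2·I) g = f
solving from the highest basis element down gives g = (1/3)x^4 - (26/9)x^3 - (10/9)x^2 - (86/27)x - 370/81
check: U g = (1/6)x^3 - (5/3)x^2 - (43/9)x - 185/27
so U g − 3/2·g = -(1/2)x^4 + (9/2)x^3 = f ✓


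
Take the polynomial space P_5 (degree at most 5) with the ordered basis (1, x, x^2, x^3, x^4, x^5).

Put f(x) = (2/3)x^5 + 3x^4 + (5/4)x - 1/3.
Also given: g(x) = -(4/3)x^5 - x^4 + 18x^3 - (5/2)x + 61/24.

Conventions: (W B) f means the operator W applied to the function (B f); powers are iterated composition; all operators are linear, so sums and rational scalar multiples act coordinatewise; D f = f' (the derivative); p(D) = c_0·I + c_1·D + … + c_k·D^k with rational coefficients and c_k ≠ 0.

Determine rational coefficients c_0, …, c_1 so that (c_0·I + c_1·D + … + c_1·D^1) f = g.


D^0 f = (2/3)x^5 + 3x^4 + (5/4)x - 1/3
D^1 f = (10/3)x^4 + 12x^3 + 5/4
matching coefficients of g against c_0 f + c_1 Df + … from the top degree down determines the c_i
solution: c_0 = -2, c_1 = 3/2

c_0 = -2, c_1 = 3/2


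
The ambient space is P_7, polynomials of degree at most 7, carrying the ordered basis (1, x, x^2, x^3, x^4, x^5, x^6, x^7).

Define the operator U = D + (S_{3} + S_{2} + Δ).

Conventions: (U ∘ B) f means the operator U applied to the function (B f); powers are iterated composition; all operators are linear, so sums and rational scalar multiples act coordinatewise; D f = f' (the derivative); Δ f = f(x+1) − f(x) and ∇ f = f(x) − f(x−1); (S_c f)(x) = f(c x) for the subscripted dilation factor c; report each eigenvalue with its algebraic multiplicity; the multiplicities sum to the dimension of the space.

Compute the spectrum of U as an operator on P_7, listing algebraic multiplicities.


image of 1: 2
image of x: 5x + 2
image of x^2: 13x^2 + 4x + 1
image of x^3: 35x^3 + 6x^2 + 3x + 1
image of x^4: 97x^4 + 8x^3 + 6x^2 + 4x + 1
image of x^5: 275x^5 + 10x^4 + 10x^3 + 10x^2 + 5x + 1
image of x^6: 793x^6 + 12x^5 + 15x^4 + 20x^3 + 15x^2 + 6x + 1
image of x^7: 2315x^7 + 14x^6 + 21x^5 + 35x^4 + 35x^3 + 21x^2 + 7x + 1
the matrix is upper triangular; its diagonal is (2, 5, 13, 35, 97, 275, 793, 2315)
for a triangular matrix the eigenvalues are the diagonal entries, with algebraic multiplicity their repetition count

λ = 2 (multiplicity 1), λ = 5 (multiplicity 1), λ = 13 (multiplicity 1), λ = 35 (multiplicity 1), λ = 97 (multiplicity 1), λ = 275 (multiplicity 1), λ = 793 (multiplicity 1), λ = 2315 (multiplicity 1)


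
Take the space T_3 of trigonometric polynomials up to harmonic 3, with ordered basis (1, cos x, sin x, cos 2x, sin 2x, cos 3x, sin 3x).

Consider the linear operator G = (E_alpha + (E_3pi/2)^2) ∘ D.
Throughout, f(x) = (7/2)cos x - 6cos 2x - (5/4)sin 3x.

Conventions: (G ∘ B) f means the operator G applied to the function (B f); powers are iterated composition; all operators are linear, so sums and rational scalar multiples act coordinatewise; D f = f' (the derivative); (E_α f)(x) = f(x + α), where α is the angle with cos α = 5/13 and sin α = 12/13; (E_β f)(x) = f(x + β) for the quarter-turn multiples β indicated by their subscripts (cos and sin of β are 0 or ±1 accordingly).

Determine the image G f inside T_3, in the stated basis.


D f = -(7/2)sin x + 12sin 2x - (15/4)cos 3x
E_alpha D f = -(42/13)cos x - (35/26)sin x + (1440/169)cos 2x - (1428/169)sin 2x + (30525/8788)cos 3x - (3105/2197)sin 3x
E_3pi/2 D f = (7/2)cos x - 12sin 2x + (15/4)sin 3x
E_3pi/2 E_3pi/2 D f = (7/2)sin x + 12sin 2x + (15/4)cos 3x
(E_alpha + (E_3pi/2)^2) D f = -(42/13)cos x + (28/13)sin x + (1440/169)cos 2x + (600/169)sin 2x + (15870/2197)cos 3x - (3105/2197)sin 3x

g(x) = -(42/13)cos x + (28/13)sin x + (1440/169)cos 2x + (600/169)sin 2x + (15870/2197)cos 3x - (3105/2197)sin 3x


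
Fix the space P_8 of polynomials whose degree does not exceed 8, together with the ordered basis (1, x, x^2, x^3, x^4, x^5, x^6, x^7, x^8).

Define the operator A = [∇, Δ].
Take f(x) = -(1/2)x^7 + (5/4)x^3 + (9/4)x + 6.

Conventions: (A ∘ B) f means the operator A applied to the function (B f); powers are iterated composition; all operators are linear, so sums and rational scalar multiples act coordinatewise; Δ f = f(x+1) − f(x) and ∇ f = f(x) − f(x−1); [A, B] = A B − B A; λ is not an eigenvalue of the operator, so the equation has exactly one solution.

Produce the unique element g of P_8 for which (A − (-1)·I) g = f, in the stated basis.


the result is g(x) = -(1/2)x^7 + (5/4)x^3 + (9/4)x + 6

write g with unknown coordinates in the stated basis and equate coefficients in (A − (-1)·I) g = f
solving from the highest basis element down gives g = -(1/2)x^7 + (5/4)x^3 + (9/4)x + 6
check: A g = 0
so A g − (-1)·g = -(1/2)x^7 + (5/4)x^3 + (9/4)x + 6 = f ✓


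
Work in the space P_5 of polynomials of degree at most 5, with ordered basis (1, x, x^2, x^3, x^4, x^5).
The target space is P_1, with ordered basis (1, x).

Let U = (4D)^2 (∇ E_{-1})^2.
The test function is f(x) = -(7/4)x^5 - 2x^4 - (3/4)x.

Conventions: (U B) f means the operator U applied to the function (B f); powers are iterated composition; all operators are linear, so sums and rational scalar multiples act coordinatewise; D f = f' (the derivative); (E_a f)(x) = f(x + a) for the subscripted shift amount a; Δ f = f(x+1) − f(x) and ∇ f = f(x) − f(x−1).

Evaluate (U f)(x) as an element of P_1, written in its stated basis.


g(x) = -3360x + 9312

E_{-1} f = -(7/4)x^5 + (27/4)x^4 - (19/2)x^3 + (11/2)x^2 - (3/2)x + 1/2
∇ E_{-1} f = -(35/4)x^4 + (89/2)x^3 - (173/2)x^2 + (301/4)x - 25
E_{-1} (∇ E_{-1}) f = -(35/4)x^4 + (159/2)x^3 - (545/2)x^2 + (1667/4)x - 240
∇ E_{-1} (∇ E_{-1}) f = -35x^3 + 291x^2 - (1637/2)x + 1555/2
D (∇ E_{-1})^2 f = -105x^2 + 582x - 1637/2
(4D) (∇ E_{-1})^2 f = -420x^2 + 2328x - 3274
D (4D) (∇ E_{-1})^2 f = -840x + 2328
(4D) (4D) (∇ E_{-1})^2 f = -3360x + 9312


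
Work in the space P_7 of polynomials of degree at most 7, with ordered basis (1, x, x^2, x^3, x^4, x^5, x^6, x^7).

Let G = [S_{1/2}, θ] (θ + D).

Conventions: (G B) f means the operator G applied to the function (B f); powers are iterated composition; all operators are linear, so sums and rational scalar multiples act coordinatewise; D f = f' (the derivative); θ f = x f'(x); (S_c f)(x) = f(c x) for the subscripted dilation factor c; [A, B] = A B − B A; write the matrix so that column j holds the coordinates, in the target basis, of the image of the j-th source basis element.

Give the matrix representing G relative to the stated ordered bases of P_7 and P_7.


the matrix is [[0, 0, 0, 0, 0, 0, 0, 0]; [0, 0, 0, 0, 0, 0, 0, 0]; [0, 0, 0, 0, 0, 0, 0, 0]; [0, 0, 0, 0, 0, 0, 0, 0]; [0, 0, 0, 0, 0, 0, 0, 0]; [0, 0, 0, 0, 0, 0, 0, 0]; [0, 0, 0, 0, 0, 0, 0, 0]; [0, 0, 0, 0, 0, 0, 0, 0]] (rows listed top to bottom)

image of 1: 0
image of x: 0
image of x^2: 0
image of x^3: 0
image of x^4: 0
image of x^5: 0
image of x^6: 0
image of x^7: 0
each image's coordinates form column j of the matrix


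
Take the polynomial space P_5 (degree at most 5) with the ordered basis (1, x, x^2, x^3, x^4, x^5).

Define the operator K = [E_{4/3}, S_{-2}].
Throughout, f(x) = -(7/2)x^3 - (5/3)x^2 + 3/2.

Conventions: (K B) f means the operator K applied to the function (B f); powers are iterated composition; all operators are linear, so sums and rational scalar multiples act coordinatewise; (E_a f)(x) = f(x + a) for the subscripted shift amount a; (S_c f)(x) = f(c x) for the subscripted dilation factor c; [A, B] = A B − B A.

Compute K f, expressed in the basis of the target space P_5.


S_{-2} f = 28x^3 - (20/3)x^2 + 3/2
E_{4/3} S_{-2} f = 28x^3 + (316/3)x^2 + (1184/9)x + 3025/54
E_{4/3} f = -(7/2)x^3 - (47/3)x^2 - (208/9)x - 527/54
S_{-2} E_{4/3} f = 28x^3 - (188/3)x^2 + (416/9)x - 527/54
[E_{4/3}, S_{-2}] f = 168x^2 + (256/3)x + 592/9

the image equals g(x) = 168x^2 + (256/3)x + 592/9


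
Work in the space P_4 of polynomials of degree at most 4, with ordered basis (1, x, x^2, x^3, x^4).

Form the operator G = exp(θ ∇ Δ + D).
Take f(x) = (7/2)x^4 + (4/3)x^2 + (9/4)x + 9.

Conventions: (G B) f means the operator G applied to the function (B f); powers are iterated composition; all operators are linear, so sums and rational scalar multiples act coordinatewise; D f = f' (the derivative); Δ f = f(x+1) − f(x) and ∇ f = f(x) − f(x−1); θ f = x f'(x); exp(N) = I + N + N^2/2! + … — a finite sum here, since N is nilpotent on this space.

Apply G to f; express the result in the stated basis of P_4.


order-1 term: 14x^3 + 84x^2 + (8/3)x + 9/4
order-2 term: 21x^2 + 126x + 4/3
order-3 term: 14x + 42
order-4 term: 7/2
the series for exp(θ ∇ Δ + D) f terminates at order 4
exp(θ ∇ Δ + D) f = (7/2)x^4 + 14x^3 + (319/3)x^2 + (1739/12)x + 697/12

the result is g(x) = (7/2)x^4 + 14x^3 + (319/3)x^2 + (1739/12)x + 697/12


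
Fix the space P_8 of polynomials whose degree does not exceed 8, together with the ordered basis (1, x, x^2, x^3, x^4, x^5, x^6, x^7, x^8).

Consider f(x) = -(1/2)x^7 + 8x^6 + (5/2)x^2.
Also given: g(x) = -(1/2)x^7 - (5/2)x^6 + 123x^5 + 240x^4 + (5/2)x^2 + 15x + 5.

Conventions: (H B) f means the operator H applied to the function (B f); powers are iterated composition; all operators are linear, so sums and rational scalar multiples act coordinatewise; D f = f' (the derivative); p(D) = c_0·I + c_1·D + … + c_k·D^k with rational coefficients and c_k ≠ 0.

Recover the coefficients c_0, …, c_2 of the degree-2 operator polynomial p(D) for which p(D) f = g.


c_0 = 1, c_1 = 3, c_2 = 1

D^0 f = -(1/2)x^7 + 8x^6 + (5/2)x^2
D^1 f = -(7/2)x^6 + 48x^5 + 5x
D^2 f = -21x^5 + 240x^4 + 5
matching coefficients of g against c_0 f + c_1 Df + … from the top degree down determines the c_i
solution: c_0 = 1, c_1 = 3, c_2 = 1


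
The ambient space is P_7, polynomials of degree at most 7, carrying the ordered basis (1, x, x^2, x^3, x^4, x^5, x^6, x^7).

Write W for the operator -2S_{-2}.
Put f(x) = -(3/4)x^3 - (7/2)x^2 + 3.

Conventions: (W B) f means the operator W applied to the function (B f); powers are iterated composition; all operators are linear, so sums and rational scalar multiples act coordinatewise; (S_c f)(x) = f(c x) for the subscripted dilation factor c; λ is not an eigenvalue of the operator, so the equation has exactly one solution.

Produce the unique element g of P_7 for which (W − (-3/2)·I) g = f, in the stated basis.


g(x) = -(3/70)x^3 + (7/13)x^2 - 6

write g with unknown coordinates in the stated basis and equate coefficients in (W − (-3/2)·I) g = f
solving from the highest basis element down gives g = -(3/70)x^3 + (7/13)x^2 - 6
check: W g = -(24/35)x^3 - (56/13)x^2 + 12
so W g − (-3/2)·g = -(3/4)x^3 - (7/2)x^2 + 3 = f ✓


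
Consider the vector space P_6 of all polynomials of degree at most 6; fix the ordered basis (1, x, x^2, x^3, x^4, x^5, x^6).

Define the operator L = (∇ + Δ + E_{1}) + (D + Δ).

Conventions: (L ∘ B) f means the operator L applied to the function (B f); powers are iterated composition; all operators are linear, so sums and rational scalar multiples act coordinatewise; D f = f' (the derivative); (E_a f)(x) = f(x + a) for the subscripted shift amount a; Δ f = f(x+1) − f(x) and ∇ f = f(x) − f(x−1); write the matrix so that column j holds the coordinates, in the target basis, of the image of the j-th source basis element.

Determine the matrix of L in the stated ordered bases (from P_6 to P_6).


the matrix is [[1, 5, 2, 4, 2, 4, 2]; [0, 1, 10, 6, 16, 10, 24]; [0, 0, 1, 15, 12, 40, 30]; [0, 0, 0, 1, 20, 20, 80]; [0, 0, 0, 0, 1, 25, 30]; [0, 0, 0, 0, 0, 1, 30]; [0, 0, 0, 0, 0, 0, 1]] (rows listed top to bottom)

image of 1: 1
image of x: x + 5
image of x^2: x^2 + 10x + 2
image of x^3: x^3 + 15x^2 + 6x + 4
image of x^4: x^4 + 20x^3 + 12x^2 + 16x + 2
image of x^5: x^5 + 25x^4 + 20x^3 + 40x^2 + 10x + 4
image of x^6: x^6 + 30x^5 + 30x^4 + 80x^3 + 30x^2 + 24x + 2
each image's coordinates form column j of the matrix


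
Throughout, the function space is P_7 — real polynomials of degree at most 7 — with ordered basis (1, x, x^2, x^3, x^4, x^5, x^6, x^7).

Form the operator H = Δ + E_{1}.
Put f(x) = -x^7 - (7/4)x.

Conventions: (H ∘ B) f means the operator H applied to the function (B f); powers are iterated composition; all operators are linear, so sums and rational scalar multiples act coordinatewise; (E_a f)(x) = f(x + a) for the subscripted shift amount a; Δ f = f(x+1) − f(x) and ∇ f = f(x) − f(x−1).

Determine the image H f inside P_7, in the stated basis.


g(x) = -x^7 - 14x^6 - 42x^5 - 70x^4 - 70x^3 - 42x^2 - (63/4)x - 11/2

Δ f = -7x^6 - 21x^5 - 35x^4 - 35x^3 - 21x^2 - 7x - 11/4
E_{1} f = -x^7 - 7x^6 - 21x^5 - 35x^4 - 35x^3 - 21x^2 - (35/4)x - 11/4
(Δ + E_{1}) f = -x^7 - 14x^6 - 42x^5 - 70x^4 - 70x^3 - 42x^2 - (63/4)x - 11/2


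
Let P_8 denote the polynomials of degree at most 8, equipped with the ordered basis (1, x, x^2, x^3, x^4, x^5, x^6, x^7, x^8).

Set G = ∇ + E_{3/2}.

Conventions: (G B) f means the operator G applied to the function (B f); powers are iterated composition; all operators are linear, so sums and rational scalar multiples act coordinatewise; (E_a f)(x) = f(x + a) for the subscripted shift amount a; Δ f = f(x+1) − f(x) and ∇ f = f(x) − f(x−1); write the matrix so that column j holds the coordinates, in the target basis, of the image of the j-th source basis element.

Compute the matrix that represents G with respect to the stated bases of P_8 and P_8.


image of 1: 1
image of x: x + 5/2
image of x^2: x^2 + 5x + 5/4
image of x^3: x^3 + (15/2)x^2 + (15/4)x + 35/8
image of x^4: x^4 + 10x^3 + (15/2)x^2 + (35/2)x + 65/16
image of x^5: x^5 + (25/2)x^4 + (25/2)x^3 + (175/4)x^2 + (325/16)x + 275/32
image of x^6: x^6 + 15x^5 + (75/4)x^4 + (175/2)x^3 + (975/16)x^2 + (825/16)x + 665/64
image of x^7: x^7 + (35/2)x^6 + (105/4)x^5 + (1225/8)x^4 + (2275/16)x^3 + (5775/32)x^2 + (4655/64)x + 2315/128
image of x^8: x^8 + 20x^7 + 35x^6 + 245x^5 + (2275/8)x^4 + (1925/4)x^3 + (4655/16)x^2 + (2315/16)x + 6305/256
each image's coordinates form column j of the matrix

the matrix is [[1, 5/2, 5/4, 35/8, 65/16, 275/32, 665/64, 2315/128, 6305/256]; [0, 1, 5, 15/4, 35/2, 325/16, 825/16, 4655/64, 2315/16]; [0, 0, 1, 15/2, 15/2, 175/4, 975/16, 5775/32, 4655/16]; [0, 0, 0, 1, 10, 25/2, 175/2, 2275/16, 1925/4]; [0, 0, 0, 0, 1, 25/2, 75/4, 1225/8, 2275/8]; [0, 0, 0, 0, 0, 1, 15, 105/4, 245]; [0, 0, 0, 0, 0, 0, 1, 35/2, 35]; [0, 0, 0, 0, 0, 0, 0, 1, 20]; [0, 0, 0, 0, 0, 0, 0, 0, 1]] (rows listed top to bottom)


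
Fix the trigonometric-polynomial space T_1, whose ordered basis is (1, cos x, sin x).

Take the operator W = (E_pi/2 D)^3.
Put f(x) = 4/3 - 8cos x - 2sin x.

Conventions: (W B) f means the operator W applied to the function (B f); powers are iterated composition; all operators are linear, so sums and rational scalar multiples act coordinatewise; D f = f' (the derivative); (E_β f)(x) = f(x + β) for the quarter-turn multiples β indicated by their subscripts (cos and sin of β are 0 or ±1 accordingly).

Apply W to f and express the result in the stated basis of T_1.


D f = -2cos x + 8sin x
E_pi/2 D f = 8cos x + 2sin x
D (E_pi/2 D) f = 2cos x - 8sin x
E_pi/2 D (E_pi/2 D) f = -8cos x - 2sin x
D (E_pi/2 D) (E_pi/2 D) f = -2cos x + 8sin x
E_pi/2 D (E_pi/2 D) (E_pi/2 D) f = 8cos x + 2sin x

the image equals g(x) = 8cos x + 2sin x


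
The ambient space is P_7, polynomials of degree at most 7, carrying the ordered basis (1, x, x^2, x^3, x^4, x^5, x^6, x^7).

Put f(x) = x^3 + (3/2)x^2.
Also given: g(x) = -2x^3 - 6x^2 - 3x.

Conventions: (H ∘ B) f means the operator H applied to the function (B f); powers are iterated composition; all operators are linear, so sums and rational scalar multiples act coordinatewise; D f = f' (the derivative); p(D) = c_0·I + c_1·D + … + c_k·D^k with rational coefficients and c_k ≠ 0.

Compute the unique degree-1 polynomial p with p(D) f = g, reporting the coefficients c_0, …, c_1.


p(D) = -2·I − D, i.e. c_0 = -2, c_1 = -1

D^0 f = x^3 + (3/2)x^2
D^1 f = 3x^2 + 3x
matching coefficients of g against c_0 f + c_1 Df + … from the top degree down determines the c_i
solution: c_0 = -2, c_1 = -1


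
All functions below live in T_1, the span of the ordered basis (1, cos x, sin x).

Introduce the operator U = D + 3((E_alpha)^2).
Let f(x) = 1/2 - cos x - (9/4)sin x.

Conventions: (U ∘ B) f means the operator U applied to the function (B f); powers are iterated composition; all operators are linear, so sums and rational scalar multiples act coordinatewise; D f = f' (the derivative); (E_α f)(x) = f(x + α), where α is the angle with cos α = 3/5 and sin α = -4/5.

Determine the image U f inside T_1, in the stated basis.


D f = -(9/4)cos x + sin x
E_alpha f = 1/2 + (6/5)cos x - (43/20)sin x
E_alpha E_alpha f = 1/2 + (61/25)cos x - (33/100)sin x
(3((E_alpha)^2)) f = 3/2 + (183/25)cos x - (99/100)sin x
(D + 3((E_alpha)^2)) f = 3/2 + (507/100)cos x + (1/100)sin x

the result is g(x) = 3/2 + (507/100)cos x + (1/100)sin x


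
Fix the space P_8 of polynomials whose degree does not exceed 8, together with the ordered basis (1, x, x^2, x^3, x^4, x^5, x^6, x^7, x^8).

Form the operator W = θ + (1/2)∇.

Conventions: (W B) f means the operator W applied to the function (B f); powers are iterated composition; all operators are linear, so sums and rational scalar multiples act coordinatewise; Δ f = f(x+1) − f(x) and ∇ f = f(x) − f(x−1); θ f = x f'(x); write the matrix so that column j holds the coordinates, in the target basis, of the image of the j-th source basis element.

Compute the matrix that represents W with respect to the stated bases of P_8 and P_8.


image of 1: 0
image of x: x + 1/2
image of x^2: 2x^2 + x - 1/2
image of x^3: 3x^3 + (3/2)x^2 - (3/2)x + 1/2
image of x^4: 4x^4 + 2x^3 - 3x^2 + 2x - 1/2
image of x^5: 5x^5 + (5/2)x^4 - 5x^3 + 5x^2 - (5/2)x + 1/2
image of x^6: 6x^6 + 3x^5 - (15/2)x^4 + 10x^3 - (15/2)x^2 + 3x - 1/2
image of x^7: 7x^7 + (7/2)x^6 - (21/2)x^5 + (35/2)x^4 - (35/2)x^3 + (21/2)x^2 - (7/2)x + 1/2
image of x^8: 8x^8 + 4x^7 - 14x^6 + 28x^5 - 35x^4 + 28x^3 - 14x^2 + 4x - 1/2
each image's coordinates form column j of the matrix

the matrix is [[0, 1/2, -1/2, 1/2, -1/2, 1/2, -1/2, 1/2, -1/2]; [0, 1, 1, -3/2, 2, -5/2, 3, -7/2, 4]; [0, 0, 2, 3/2, -3, 5, -15/2, 21/2, -14]; [0, 0, 0, 3, 2, -5, 10, -35/2, 28]; [0, 0, 0, 0, 4, 5/2, -15/2, 35/2, -35]; [0, 0, 0, 0, 0, 5, 3, -21/2, 28]; [0, 0, 0, 0, 0, 0, 6, 7/2, -14]; [0, 0, 0, 0, 0, 0, 0, 7, 4]; [0, 0, 0, 0, 0, 0, 0, 0, 8]] (rows listed top to bottom)


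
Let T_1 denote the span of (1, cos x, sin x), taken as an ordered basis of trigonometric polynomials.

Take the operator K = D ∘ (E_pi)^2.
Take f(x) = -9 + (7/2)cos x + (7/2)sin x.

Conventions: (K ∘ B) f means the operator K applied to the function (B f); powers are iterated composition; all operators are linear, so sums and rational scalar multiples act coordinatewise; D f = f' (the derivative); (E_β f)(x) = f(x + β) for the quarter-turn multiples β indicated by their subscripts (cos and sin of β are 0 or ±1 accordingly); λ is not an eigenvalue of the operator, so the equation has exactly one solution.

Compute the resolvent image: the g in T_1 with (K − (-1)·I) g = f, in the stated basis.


the result is g(x) = -9 + (7/2)sin x

write g with unknown coordinates in the stated basis and equate coefficients in (K − (-1)·I) g = f
solving from the highest basis element down gives g = -9 + (7/2)sin x
check: K g = (7/2)cos x
so K g − (-1)·g = -9 + (7/2)cos x + (7/2)sin x = f ✓


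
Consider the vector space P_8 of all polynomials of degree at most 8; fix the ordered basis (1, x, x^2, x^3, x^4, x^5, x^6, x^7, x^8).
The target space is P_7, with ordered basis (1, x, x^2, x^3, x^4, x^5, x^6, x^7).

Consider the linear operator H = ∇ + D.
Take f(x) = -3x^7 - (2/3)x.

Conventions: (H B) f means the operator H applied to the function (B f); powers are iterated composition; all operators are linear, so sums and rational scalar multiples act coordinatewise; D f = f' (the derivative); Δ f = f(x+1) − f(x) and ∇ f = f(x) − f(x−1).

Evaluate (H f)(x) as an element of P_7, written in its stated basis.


g(x) = -42x^6 + 63x^5 - 105x^4 + 105x^3 - 63x^2 + 21x - 13/3

∇ f = -21x^6 + 63x^5 - 105x^4 + 105x^3 - 63x^2 + 21x - 11/3
D f = -21x^6 - 2/3
(∇ + D) f = -42x^6 + 63x^5 - 105x^4 + 105x^3 - 63x^2 + 21x - 13/3


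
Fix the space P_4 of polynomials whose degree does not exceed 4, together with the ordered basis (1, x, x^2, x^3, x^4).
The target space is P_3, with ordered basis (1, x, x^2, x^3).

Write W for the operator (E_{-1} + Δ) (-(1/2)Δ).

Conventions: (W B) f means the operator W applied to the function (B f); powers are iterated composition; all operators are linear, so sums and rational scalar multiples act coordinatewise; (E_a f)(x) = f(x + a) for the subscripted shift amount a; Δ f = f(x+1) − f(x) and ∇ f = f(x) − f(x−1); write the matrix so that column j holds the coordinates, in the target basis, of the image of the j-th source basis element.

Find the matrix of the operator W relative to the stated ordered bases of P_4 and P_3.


the matrix is [[0, -1/2, -1/2, -7/2, -13/2]; [0, 0, -1, -3/2, -14]; [0, 0, 0, -3/2, -3]; [0, 0, 0, 0, -2]] (rows listed top to bottom)

image of 1: 0
image of x: -1/2
image of x^2: -x - 1/2
image of x^3: -(3/2)x^2 - (3/2)x - 7/2
image of x^4: -2x^3 - 3x^2 - 14x - 13/2
each image's coordinates form column j of the matrix


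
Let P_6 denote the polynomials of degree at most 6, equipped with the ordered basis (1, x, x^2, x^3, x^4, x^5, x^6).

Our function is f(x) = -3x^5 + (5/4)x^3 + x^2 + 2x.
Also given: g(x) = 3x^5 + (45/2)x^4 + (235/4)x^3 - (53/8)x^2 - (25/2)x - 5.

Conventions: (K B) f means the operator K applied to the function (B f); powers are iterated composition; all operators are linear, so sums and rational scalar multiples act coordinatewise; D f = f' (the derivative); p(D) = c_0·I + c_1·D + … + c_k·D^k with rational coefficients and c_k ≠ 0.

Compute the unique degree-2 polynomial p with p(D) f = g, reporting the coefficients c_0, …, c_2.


D^0 f = -3x^5 + (5/4)x^3 + x^2 + 2x
D^1 f = -15x^4 + (15/4)x^2 + 2x + 2
D^2 f = -60x^3 + (15/2)x + 2
matching coefficients of g against c_0 f + c_1 Df + … from the top degree down determines the c_i
solution: c_0 = -1, c_1 = -3/2, c_2 = -1

c_0 = -1, c_1 = -3/2, c_2 = -1


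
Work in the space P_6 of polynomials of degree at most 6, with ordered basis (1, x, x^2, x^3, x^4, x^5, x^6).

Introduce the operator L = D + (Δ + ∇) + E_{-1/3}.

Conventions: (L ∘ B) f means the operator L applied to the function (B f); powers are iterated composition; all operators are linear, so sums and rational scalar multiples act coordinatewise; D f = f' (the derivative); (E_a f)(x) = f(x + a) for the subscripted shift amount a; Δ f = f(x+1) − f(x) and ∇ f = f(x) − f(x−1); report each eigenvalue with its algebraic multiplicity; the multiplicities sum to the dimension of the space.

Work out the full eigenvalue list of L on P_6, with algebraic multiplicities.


λ = 1 (multiplicity 7)

image of 1: 1
image of x: x + 8/3
image of x^2: x^2 + (16/3)x + 1/9
image of x^3: x^3 + 8x^2 + (1/3)x + 53/27
image of x^4: x^4 + (32/3)x^3 + (2/3)x^2 + (212/27)x + 1/81
image of x^5: x^5 + (40/3)x^4 + (10/9)x^3 + (530/27)x^2 + (5/81)x + 485/243
image of x^6: x^6 + 16x^5 + (5/3)x^4 + (1060/27)x^3 + (5/27)x^2 + (970/81)x + 1/729
the matrix is upper triangular; its diagonal is (1, 1, 1, 1, 1, 1, 1)
for a triangular matrix the eigenvalues are the diagonal entries, with algebraic multiplicity their repetition count


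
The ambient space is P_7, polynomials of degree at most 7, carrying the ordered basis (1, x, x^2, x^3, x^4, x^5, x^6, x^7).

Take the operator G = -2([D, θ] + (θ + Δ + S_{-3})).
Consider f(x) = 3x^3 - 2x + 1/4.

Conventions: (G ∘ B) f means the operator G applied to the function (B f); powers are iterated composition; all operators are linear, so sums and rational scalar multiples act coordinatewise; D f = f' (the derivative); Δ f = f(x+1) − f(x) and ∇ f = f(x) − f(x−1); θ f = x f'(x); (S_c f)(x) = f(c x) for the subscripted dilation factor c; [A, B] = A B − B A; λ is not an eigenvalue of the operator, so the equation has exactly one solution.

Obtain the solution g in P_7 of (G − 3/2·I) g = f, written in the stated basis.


write g with unknown coordinates in the stated basis and equate coefficients in (G − 3/2·I) g = f
solving from the highest basis element down gives g = (2/31)x^3 - (48/1457)x^2 - (5468/7285)x + 78363/101990
check: G g = (96/31)x^3 - (72/1457)x^2 - (22772/7285)x + 71521/50995
so G g − 3/2·g = 3x^3 - 2x + 1/4 = f ✓

g(x) = (2/31)x^3 - (48/1457)x^2 - (5468/7285)x + 78363/101990


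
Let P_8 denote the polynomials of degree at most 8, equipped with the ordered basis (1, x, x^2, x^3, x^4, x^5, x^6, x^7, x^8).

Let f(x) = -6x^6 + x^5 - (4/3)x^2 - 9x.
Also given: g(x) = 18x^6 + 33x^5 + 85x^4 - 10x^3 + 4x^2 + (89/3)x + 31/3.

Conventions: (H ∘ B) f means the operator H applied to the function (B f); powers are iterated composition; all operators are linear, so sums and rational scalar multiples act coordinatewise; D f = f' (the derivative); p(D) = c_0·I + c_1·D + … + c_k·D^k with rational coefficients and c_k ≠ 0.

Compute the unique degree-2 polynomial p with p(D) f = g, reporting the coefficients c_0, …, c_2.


D^0 f = -6x^6 + x^5 - (4/3)x^2 - 9x
D^1 f = -36x^5 + 5x^4 - (8/3)x - 9
D^2 f = -180x^4 + 20x^3 - 8/3
matching coefficients of g against c_0 f + c_1 Df + … from the top degree down determines the c_i
solution: c_0 = -3, c_1 = -1, c_2 = -1/2

c_0 = -3, c_1 = -1, c_2 = -1/2


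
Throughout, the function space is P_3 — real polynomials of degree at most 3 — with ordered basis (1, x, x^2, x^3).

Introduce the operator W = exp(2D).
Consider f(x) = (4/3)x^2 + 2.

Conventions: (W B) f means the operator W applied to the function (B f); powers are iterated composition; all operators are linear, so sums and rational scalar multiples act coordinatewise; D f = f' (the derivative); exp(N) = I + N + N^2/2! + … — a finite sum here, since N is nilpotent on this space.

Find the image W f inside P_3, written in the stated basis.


the image equals g(x) = (4/3)x^2 + (16/3)x + 22/3

order-1 term: (16/3)x
order-2 term: 16/3
the series for exp(2D) f terminates at order 2
exp(2D) f = (4/3)x^2 + (16/3)x + 22/3


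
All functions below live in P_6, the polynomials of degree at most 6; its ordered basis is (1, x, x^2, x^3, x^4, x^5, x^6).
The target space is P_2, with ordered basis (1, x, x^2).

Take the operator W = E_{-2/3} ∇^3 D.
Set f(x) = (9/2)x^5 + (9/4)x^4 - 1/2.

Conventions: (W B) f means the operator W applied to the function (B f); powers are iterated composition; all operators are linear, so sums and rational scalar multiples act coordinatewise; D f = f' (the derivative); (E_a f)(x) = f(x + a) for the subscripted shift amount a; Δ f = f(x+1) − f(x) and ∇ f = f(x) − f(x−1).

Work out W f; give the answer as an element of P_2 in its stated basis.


D f = (45/2)x^4 + 9x^3
∇ D f = 90x^3 - 108x^2 + 63x - 27/2
∇ ∇ D f = 270x^2 - 486x + 261
∇ ∇ ∇ D f = 540x - 756
E_{-2/3} ∇^3 D f = 540x - 1116

g(x) = 540x - 1116


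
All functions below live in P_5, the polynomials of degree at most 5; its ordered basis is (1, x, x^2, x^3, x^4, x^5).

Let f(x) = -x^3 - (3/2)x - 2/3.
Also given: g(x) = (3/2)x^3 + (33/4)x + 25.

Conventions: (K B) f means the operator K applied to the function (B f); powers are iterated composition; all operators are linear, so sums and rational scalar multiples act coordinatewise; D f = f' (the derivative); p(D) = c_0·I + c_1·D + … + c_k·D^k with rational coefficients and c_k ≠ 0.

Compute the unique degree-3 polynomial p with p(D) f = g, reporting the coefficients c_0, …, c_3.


D^0 f = -x^3 - (3/2)x - 2/3
D^1 f = -3x^2 - 3/2
D^2 f = -6x
D^3 f = -6
matching coefficients of g against c_0 f + c_1 Df + … from the top degree down determines the c_i
solution: c_0 = -3/2, c_1 = 0, c_2 = -1, c_3 = -4

p(D) = -(3/2)·I − D^2 − 4·D^3, i.e. c_0 = -3/2, c_1 = 0, c_2 = -1, c_3 = -4


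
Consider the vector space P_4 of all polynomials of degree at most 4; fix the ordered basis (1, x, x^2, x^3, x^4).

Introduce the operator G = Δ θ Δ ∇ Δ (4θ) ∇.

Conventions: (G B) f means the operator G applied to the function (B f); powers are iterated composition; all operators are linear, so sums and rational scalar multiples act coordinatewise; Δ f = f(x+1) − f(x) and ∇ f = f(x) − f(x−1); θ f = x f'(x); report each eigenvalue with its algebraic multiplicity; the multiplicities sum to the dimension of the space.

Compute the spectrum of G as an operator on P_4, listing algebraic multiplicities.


λ = 0 (multiplicity 5)

image of 1: 0
image of x: 0
image of x^2: 0
image of x^3: 0
image of x^4: 0
the matrix is upper triangular; its diagonal is (0, 0, 0, 0, 0)
for a triangular matrix the eigenvalues are the diagonal entries, with algebraic multiplicity their repetition count


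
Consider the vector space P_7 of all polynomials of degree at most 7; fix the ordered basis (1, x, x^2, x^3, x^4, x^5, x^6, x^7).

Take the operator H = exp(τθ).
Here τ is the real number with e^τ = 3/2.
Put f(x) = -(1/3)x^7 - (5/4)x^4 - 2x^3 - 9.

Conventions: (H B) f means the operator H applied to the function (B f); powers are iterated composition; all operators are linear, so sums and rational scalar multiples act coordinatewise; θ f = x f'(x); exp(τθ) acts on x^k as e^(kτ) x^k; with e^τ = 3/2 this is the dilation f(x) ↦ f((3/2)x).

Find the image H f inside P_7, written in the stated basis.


the image equals g(x) = -(729/128)x^7 - (405/64)x^4 - (27/4)x^3 - 9

exp(τθ) x^k = e^(kτ) x^k; with e^τ = 3/2 this sends x^k to (3/2)^k x^k
x^3 ↦ 27/8 x^3
x^4 ↦ 81/16 x^4
x^7 ↦ 2187/128 x^7
applying this coordinatewise to f: exp(τθ) f = -(729/128)x^7 - (405/64)x^4 - (27/4)x^3 - 9


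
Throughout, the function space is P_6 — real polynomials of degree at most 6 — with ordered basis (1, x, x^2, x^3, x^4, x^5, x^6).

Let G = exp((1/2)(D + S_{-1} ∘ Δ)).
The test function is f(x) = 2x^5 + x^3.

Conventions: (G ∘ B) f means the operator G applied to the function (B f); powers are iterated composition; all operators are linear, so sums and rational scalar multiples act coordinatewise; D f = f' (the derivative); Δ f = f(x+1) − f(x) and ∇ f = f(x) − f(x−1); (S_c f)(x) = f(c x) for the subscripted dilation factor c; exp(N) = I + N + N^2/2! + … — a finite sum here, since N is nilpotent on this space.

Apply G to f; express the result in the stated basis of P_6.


the image equals g(x) = 2x^5 + 10x^4 - 9x^3 + 13x^2 - 9x + 2/3

order-1 term: 10x^4 - 10x^3 + 13x^2 - (13/2)x + 3/2
order-2 term: -(5/2)x
order-3 term: -5/6
the series for exp((1/2)(D + S_{-1} ∘ Δ)) f terminates at order 3
exp((1/2)(D + S_{-1} ∘ Δ)) f = 2x^5 + 10x^4 - 9x^3 + 13x^2 - 9x + 2/3


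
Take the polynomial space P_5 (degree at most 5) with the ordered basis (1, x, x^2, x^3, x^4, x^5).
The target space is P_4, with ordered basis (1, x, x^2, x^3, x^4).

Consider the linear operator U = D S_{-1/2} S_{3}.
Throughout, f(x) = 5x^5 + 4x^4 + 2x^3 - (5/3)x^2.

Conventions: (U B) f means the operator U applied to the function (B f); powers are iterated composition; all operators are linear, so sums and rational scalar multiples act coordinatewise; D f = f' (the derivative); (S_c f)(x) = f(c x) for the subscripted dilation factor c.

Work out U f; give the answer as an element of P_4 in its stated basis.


S_{3} f = 1215x^5 + 324x^4 + 54x^3 - 15x^2
S_{-1/2} S_{3} f = -(1215/32)x^5 + (81/4)x^4 - (27/4)x^3 - (15/4)x^2
D S_{-1/2} S_{3} f = -(6075/32)x^4 + 81x^3 - (81/4)x^2 - (15/2)x

the image equals g(x) = -(6075/32)x^4 + 81x^3 - (81/4)x^2 - (15/2)x
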